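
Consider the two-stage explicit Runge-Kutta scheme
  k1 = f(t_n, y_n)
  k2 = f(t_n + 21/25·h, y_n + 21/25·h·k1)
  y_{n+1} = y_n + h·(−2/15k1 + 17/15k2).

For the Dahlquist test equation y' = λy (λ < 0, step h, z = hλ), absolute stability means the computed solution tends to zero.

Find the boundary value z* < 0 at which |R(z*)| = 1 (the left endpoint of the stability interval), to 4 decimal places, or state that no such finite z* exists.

Set f=λy, z=hλ:
  k1=λy_n ⇒ h·k1=z·y_n;  k2=λ(1+21/25z)y_n ⇒ h·k2=z(1+21/25z)y_n
  y_{n+1}/y_n = 1 − 2/15z + 17/15z(1+21/25z) = 1 + z + 119/125z²
  so R(z) = 1 + z + 119/125z².

Need |R(x)|<1, x<0.
x=-0.7: |R|=0.7665
R=1: x+119/125x²=0 ⇒ x=−125/119=-1.0504; min R=1−1/(4·119/125)=0.7374>−1
Confirm numerically:
  x=-0.887: |R|=0.86200 <1
  x=-0.863: |R|=0.84602 <1
  x=-0.851: |R|=0.83844 <1
  x=-0.579: |R|=0.74015 <1
  x=-1.424: |R|=1.50644 >1
  x=-1.349: |R|=1.38345 >1
  x=-1.258: |R|=1.24860 >1
Interval (-1.0504, 0).

left endpoint -1.0504.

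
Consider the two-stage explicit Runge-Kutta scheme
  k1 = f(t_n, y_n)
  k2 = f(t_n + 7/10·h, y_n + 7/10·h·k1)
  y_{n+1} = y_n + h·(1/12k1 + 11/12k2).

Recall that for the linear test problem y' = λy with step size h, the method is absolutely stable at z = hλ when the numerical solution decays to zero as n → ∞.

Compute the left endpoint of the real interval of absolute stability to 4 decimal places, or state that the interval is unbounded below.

With y'=λy (z=hλ):
  k1=λy_n ⇒ h·k1=z·y_n;  k2=λ(1+7/10z)y_n ⇒ h·k2=z(1+7/10z)y_n
  y_{n+1}/y_n = 1 + 1/12z + 11/12z(1+7/10z) = 1 + z + 77/120z²
  so R(z) = 1 + z + 77/120z².

Solve |R(x)|<1 on ℝ⁻.
x=-1.04: |R|=0.6540
R=1: x+77/120x²=0 ⇒ x=−120/77=-1.5584; min R=1−1/(4·77/120)=0.6104>−1
Confirm numerically:
  x=-1.455: |R|=0.90342 <1
  x=-1.156: |R|=0.70148 <1
  x=-1.043: |R|=0.65504 <1
  x=-2.059: |R|=1.66133 >1
  x=-1.710: |R|=1.16630 >1
So |R|<1 on (-1.5584, 0).

z* = -1.5584.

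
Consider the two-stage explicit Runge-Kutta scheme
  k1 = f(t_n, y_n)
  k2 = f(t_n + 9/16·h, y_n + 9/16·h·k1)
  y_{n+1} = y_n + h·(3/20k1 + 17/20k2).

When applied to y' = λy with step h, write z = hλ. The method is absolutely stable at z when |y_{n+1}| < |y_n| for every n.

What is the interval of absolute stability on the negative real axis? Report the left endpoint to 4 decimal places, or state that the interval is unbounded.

Set f=λy, z=hλ:
  k1=λy_n ⇒ h·k1=z·y_n;  k2=λ(1+9/16z)y_n ⇒ h·k2=z(1+9/16z)y_n
  y_{n+1}/y_n = 1 + 3/20z + 17/20z(1+9/16z) = 1 + z + 153/320z²
  R(z) = 1 + z + 153/320z².

Find x<0 with |R(x)|<1.
x=-0.53: |R|=0.6043
R=1: x+153/320x²=0 ⇒ x=−320/153=-2.0915; min R=1−1/(4·153/320)=0.4771>−1
Confirm numerically:
  x=-1.308: |R|=0.51001 <1
  x=-1.289: |R|=0.50541 <1
  x=-1.116: |R|=0.47948 <1
  x=-2.480: |R|=1.46066 >1
  x=-2.420: |R|=1.38009 >1
  x=-2.398: |R|=1.35141 >1
Interval (-2.0915, 0).

z∈(-2.0915,0).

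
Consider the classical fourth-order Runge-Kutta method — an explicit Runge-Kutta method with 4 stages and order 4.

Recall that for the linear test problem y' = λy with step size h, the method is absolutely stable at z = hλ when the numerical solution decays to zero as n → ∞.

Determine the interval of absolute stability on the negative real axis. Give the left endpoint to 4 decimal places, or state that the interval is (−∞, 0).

(-2.7853, 0).

With y'=λy (z=hλ):
  order 4, 4-stage ⇒ R(z)=1+z+z^2/2+z^3/6+z^4/24
  (e.g. R(-1.01)=0.37169, |R|=0.37169)

Need |R(x)|<1, x<0.
x=-1.01: |R|=0.3717
|R(-3.01)|=1.3951 |R(-2.28)|=0.4698 |R(-1.27)|=0.3034
Bisect:
  x_lo=-3.3988 |R|=2.3936  x_hi=-0.2617 |R|=0.7698
  mid=-1.83022 |R|=0.29037 →hi
  mid=-2.61451 |R|=0.77160 →hi
  mid=-3.00665 |R|=1.38836 →lo
  mid=-2.81058 |R|=1.03880 →lo
  mid=-2.71254 |R|=0.89574 →hi
  mid=-2.76156 |R|=0.96481 →hi
  mid=-2.78607 |R|=1.00117 →lo
  mid=-2.77382 |R|=0.98283 →hi
  ...
  [-2.78530,-2.78511] ⇒ x*=-2.7853
Interval (-2.7853, 0).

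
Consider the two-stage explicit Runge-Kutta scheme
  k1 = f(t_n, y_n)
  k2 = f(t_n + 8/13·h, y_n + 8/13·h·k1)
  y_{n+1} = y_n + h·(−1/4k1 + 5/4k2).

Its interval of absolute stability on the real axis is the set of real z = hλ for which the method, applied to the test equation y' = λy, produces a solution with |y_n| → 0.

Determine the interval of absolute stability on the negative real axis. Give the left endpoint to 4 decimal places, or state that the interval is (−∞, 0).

Test eqn y'=λy, z=hλ:
  k1=λy_n ⇒ h·k1=z·y_n;  k2=λ(1+8/13z)y_n ⇒ h·k2=z(1+8/13z)y_n
  y_{n+1}/y_n = 1 − 1/4z + 5/4z(1+8/13z) = 1 + z + 10/13z²
  ⇒ R(z) = 1 + z + 10/13z².

Solve |R(x)|<1 on ℝ⁻.
x=-1.54: |R|=1.2843
R=1: x+10/13x²=0 ⇒ x=−13/10=-1.3000; min R=1−1/(4·10/13)=0.6750>−1
Confirm numerically:
  x=-1.160: |R|=0.87508 <1
  x=-1.091: |R|=0.82460 <1
  x=-0.581: |R|=0.67866 <1
  x=-1.689: |R|=1.50540 >1
  x=-1.674: |R|=1.48160 >1
Stable set (-1.3000, 0).

(-1.3000, 0).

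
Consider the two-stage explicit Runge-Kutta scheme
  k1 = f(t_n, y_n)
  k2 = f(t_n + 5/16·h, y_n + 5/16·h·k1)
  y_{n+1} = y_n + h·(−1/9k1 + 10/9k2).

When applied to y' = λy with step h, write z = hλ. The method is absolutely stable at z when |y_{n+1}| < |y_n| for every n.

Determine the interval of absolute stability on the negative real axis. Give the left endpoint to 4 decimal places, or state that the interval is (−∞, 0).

z∈(-2.8800,0).

Set f=λy, z=hλ:
  k1=λy_n ⇒ h·k1=z·y_n;  k2=λ(1+5/16z)y_n ⇒ h·k2=z(1+5/16z)y_n
  y_{n+1}/y_n = 1 − 1/9z + 10/9z(1+5/16z) = 1 + z + 25/72z²
  so R(z) = 1 + z + 25/72z².

Need |R(x)|<1, x<0.
x=-1.57: |R|=0.2859
R=1: x+25/72x²=0 ⇒ x=−72/25=-2.8800; min R=1−1/(4·25/72)=0.2800>−1
Confirm numerically:
  x=-2.807: |R|=0.92885 <1
  x=-2.602: |R|=0.74883 <1
  x=-1.540: |R|=0.28347 <1
  x=-1.320: |R|=0.28500 <1
  x=-3.280: |R|=1.45556 >1
  x=-2.981: |R|=1.10454 >1
Interval (-2.8800, 0).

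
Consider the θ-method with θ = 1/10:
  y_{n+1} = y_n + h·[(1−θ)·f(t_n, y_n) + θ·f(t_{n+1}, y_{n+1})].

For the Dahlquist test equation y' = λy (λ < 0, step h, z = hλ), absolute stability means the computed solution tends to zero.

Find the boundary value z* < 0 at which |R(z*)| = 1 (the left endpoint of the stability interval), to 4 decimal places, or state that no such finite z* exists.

Test eqn y'=λy, z=hλ:
  y_{n+1} = y_n + z·[9/10·y_n + 1/10·y_{n+1}] ⇒ (1 − 1/10z)y_{n+1} = (1 + 9/10z)y_n
  Hence R(z) = (1 + 9/10z)/(1 − 1/10z).

Boundary: |R(x)|=1, x<0.
x=-1.79: |R|=0.5182
R=−1: 1+9/10x = −1+1/10x ⇒ -4/5x=2 ⇒ x=2/(-4/5)=-2.5000
Confirm numerically:
  x=-1.942: |R|=0.62619 <1
  x=-1.809: |R|=0.53188 <1
  x=-1.384: |R|=0.21574 <1
  x=-1.087: |R|=0.01957 <1
  x=-2.649: |R|=1.09424 >1
  x=-2.559: |R|=1.03758 >1
  x=-2.536: |R|=1.02297 >1
So |R|<1 on (-2.5000, 0).

z* = -2.5000.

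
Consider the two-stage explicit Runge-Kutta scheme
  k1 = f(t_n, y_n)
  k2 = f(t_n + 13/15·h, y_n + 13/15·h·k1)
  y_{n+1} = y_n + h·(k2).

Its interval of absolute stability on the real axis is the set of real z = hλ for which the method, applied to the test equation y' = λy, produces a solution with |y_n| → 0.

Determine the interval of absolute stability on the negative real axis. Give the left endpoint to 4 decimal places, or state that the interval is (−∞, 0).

(-1.1538, 0).

On y'=λy, z=hλ:
  k1=λy_n ⇒ h·k1=z·y_n;  k2=λ(1+13/15z)y_n ⇒ h·k2=z(1+13/15z)y_n
  y_{n+1}/y_n = 1 + z(1+13/15z) = 1 + z + 13/15z²
  R(z) = 1 + z + 13/15z².

Find x<0 with |R(x)|<1.
x=-1.34: |R|=1.2162
R=1: x+13/15x²=0 ⇒ x=−15/13=-1.1538; min R=1−1/(4·13/15)=0.7115>−1
Confirm numerically:
  x=-1.123: |R|=0.96998 <1
  x=-0.566: |R|=0.71164 <1
  x=-0.499: |R|=0.71680 <1
  x=-1.516: |R|=1.47582 >1
  x=-1.402: |R|=1.30152 >1
  x=-1.373: |R|=1.26078 >1
Interval (-1.1538, 0).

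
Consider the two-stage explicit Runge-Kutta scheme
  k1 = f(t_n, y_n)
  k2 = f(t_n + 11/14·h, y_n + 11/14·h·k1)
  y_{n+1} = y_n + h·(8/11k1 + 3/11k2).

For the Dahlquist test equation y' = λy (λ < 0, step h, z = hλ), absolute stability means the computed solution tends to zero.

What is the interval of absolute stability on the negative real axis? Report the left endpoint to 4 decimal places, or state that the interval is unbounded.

On y'=λy, z=hλ:
  k1=λy_n ⇒ h·k1=z·y_n;  k2=λ(1+11/14z)y_n ⇒ h·k2=z(1+11/14z)y_n
  y_{n+1}/y_n = 1 + 8/11z + 3/11z(1+11/14z) = 1 + z + 3/14z²
  ⇒ R(z) = 1 + z + 3/14z².

Boundary: |R(x)|=1, x<0.
x=-0.82: |R|=0.3241
R=1: x+3/14x²=0 ⇒ x=−14/3=-4.6667; min R=1−1/(4·3/14)=-0.1667>−1
Confirm numerically:
  x=-3.579: |R|=0.16584 <1
  x=-3.125: |R|=0.03237 <1
  x=-3.081: |R|=0.04688 <1
  x=-2.930: |R|=0.09038 <1
  x=-5.109: |R|=1.48426 >1
  x=-4.985: |R|=1.34005 >1
Stable set (-4.6667, 0).

z∈(-4.6667,0).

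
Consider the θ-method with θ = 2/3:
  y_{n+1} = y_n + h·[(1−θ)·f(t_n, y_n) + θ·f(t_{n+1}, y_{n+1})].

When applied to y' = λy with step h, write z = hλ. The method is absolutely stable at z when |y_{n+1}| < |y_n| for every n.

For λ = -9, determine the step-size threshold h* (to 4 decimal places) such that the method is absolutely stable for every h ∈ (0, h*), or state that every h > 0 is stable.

(−∞, 0) — no finite endpoint. Any h>0 works for λ=-9.

Test eqn y'=λy, z=hλ:
  y_{n+1} = y_n + z·[1/3·y_n + 2/3·y_{n+1}] ⇒ (1 − 2/3z)y_{n+1} = (1 + 1/3z)y_n
  Hence R(z) = (1 + 1/3z)/(1 − 2/3z).

Boundary: |R(x)|=1, x<0.
x=-0.78: |R|=0.4868
x=-2: |R|=0.1429
x=-10: |R|=0.3043
x=-100: |R|=0.4778
θ=2/3≥1/2 ⇒ |1+1/3x|<|1−2/3x| ∀x<0 ⇒ unbounded interval.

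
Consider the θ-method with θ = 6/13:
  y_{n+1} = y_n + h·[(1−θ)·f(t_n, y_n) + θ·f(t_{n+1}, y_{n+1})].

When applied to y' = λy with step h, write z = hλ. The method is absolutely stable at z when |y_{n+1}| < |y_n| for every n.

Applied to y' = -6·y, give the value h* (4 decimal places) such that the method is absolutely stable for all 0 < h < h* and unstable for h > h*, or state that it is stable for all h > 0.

With y'=λy (z=hλ):
  y_{n+1} = y_n + z·[7/13·y_n + 6/13·y_{n+1}] ⇒ (1 − 6/13z)y_{n+1} = (1 + 7/13z)y_n
  ⇒ R(z) = (1 + 7/13z)/(1 − 6/13z).

Need |R(x)|<1, x<0.
x=-1.01: |R|=0.3111
R=−1: 1+7/13x = −1+6/13x ⇒ -1/13x=2 ⇒ x=2/(-1/13)=-26.0000
Confirm numerically:
  x=-21.443: |R|=0.96783 <1
  x=-16.553: |R|=0.91589 <1
  x=-12.196: |R|=0.83982 <1
  x=-11.644: |R|=0.82675 <1
  x=-26.355: |R|=1.00207 >1
  x=-26.241: |R|=1.00141 >1
Interval (-26.0000, 0).

(-26.0000,0); λ=-6 ⇒ h* = (26)/6 = 4.3333.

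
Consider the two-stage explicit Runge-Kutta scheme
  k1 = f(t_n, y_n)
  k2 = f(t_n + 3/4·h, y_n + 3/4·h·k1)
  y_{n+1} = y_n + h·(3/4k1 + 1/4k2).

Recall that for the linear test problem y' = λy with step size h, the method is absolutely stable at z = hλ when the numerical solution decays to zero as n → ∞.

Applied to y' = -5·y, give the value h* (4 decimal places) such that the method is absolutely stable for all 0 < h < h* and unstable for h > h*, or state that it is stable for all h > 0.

Test eqn y'=λy, z=hλ:
  k1=λy_n ⇒ h·k1=z·y_n;  k2=λ(1+3/4z)y_n ⇒ h·k2=z(1+3/4z)y_n
  y_{n+1}/y_n = 1 + 3/4z + 1/4z(1+3/4z) = 1 + z + 3/16z²
  Hence R(z) = 1 + z + 3/16z².

Solve |R(x)|<1 on ℝ⁻.
x=-1.35: |R|=0.0083
R=1: x+3/16x²=0 ⇒ x=−16/3=-5.3333; min R=1−1/(4·3/16)=-0.3333>−1
Confirm numerically:
  x=-4.814: |R|=0.53124 <1
  x=-4.623: |R|=0.38427 <1
  x=-4.437: |R|=0.25431 <1
  x=-3.436: |R|=0.22236 <1
  x=-5.718: |R|=1.41241 >1
  x=-5.552: |R|=1.22763 >1
Interval (-5.3333, 0).

(-5.3333,0); λ=-5 ⇒ h* = (16/3)/5 = 1.0667.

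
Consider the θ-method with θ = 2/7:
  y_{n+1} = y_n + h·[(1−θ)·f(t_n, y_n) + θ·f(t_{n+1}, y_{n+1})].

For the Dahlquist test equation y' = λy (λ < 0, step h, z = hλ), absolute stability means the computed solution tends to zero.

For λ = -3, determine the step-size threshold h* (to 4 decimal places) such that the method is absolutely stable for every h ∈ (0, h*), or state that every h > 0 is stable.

(-4.6667,0); λ=-3 ⇒ h* = (14/3)/3 = 1.5556.

Test eqn y'=λy, z=hλ:
  y_{n+1} = y_n + z·[5/7·y_n + 2/7·y_{n+1}] ⇒ (1 − 2/7z)y_{n+1} = (1 + 5/7z)y_n
  ⇒ R(z) = (1 + 5/7z)/(1 − 2/7z).

Solve |R(x)|<1 on ℝ⁻.
x=-1.53: |R|=0.0646
R=−1: 1+5/7x = −1+2/7x ⇒ -3/7x=2 ⇒ x=2/(-3/7)=-4.6667
Confirm numerically:
  x=-3.594: |R|=0.77319 <1
  x=-2.600: |R|=0.49180 <1
  x=-2.334: |R|=0.40024 <1
  x=-2.008: |R|=0.27596 <1
  x=-5.264: |R|=1.10224 >1
  x=-5.036: |R|=1.06490 >1
  x=-4.714: |R|=1.00864 >1
Stable set (-4.6667, 0).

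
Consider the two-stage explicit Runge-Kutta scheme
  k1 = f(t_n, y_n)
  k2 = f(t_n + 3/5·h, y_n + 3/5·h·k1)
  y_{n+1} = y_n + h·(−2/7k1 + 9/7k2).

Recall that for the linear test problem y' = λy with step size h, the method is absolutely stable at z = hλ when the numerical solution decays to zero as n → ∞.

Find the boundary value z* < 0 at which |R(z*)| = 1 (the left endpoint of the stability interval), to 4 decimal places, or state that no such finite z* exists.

left endpoint -1.2963.

Test eqn y'=λy, z=hλ:
  k1=λy_n ⇒ h·k1=z·y_n;  k2=λ(1+3/5z)y_n ⇒ h·k2=z(1+3/5z)y_n
  y_{n+1}/y_n = 1 − 2/7z + 9/7z(1+3/5z) = 1 + z + 27/35z²
  R(z) = 1 + z + 27/35z².

Solve |R(x)|<1 on ℝ⁻.
x=-1.44: |R|=1.1596
R=1: x+27/35x²=0 ⇒ x=−35/27=-1.2963; min R=1−1/(4·27/35)=0.6759>−1
Confirm numerically:
  x=-1.097: |R|=0.83134 <1
  x=-0.974: |R|=0.75784 <1
  x=-0.823: |R|=0.69951 <1
  x=-0.689: |R|=0.67721 <1
  x=-1.713: |R|=1.55066 >1
  x=-1.419: |R|=1.13432 >1
Interval (-1.2963, 0).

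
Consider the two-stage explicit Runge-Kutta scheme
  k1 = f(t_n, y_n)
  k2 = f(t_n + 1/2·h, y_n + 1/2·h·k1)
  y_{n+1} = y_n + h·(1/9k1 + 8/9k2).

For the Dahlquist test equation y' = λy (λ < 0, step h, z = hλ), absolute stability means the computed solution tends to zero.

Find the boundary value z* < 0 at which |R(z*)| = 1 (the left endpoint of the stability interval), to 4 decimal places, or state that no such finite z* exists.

z* = -2.2500.

Set f=λy, z=hλ:
  k1=λy_n ⇒ h·k1=z·y_n;  k2=λ(1+1/2z)y_n ⇒ h·k2=z(1+1/2z)y_n
  y_{n+1}/y_n = 1 + 1/9z + 8/9z(1+1/2z) = 1 + z + 4/9z²
  R(z) = 1 + z + 4/9z².

Solve |R(x)|<1 on ℝ⁻.
x=-1.53: |R|=0.5104
R=1: x+4/9x²=0 ⇒ x=−9/4=-2.2500; min R=1−1/(4·4/9)=0.4375>−1
Confirm numerically:
  x=-2.017: |R|=0.79113 <1
  x=-1.775: |R|=0.62528 <1
  x=-1.601: |R|=0.53820 <1
  x=-1.435: |R|=0.48021 <1
  x=-2.553: |R|=1.34380 >1
  x=-2.458: |R|=1.22723 >1
Interval (-2.2500, 0).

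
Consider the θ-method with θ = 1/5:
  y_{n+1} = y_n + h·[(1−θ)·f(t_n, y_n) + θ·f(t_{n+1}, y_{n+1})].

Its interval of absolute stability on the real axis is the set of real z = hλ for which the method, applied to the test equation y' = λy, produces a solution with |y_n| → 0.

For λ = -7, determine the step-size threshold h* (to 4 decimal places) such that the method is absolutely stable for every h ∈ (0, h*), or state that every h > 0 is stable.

(-3.3333,0); λ=-7 ⇒ h* = (10/3)/7 = 0.4762.

Test eqn y'=λy, z=hλ:
  y_{n+1} = y_n + z·[4/5·y_n + 1/5·y_{n+1}] ⇒ (1 − 1/5z)y_{n+1} = (1 + 4/5z)y_n
  so R(z) = (1 + 4/5z)/(1 − 1/5z).

Solve |R(x)|<1 on ℝ⁻.
x=-0.67: |R|=0.4092
R=−1: 1+4/5x = −1+1/5x ⇒ -3/5x=2 ⇒ x=2/(-3/5)=-3.3333
Confirm numerically:
  x=-2.807: |R|=0.79775 <1
  x=-2.378: |R|=0.61155 <1
  x=-2.043: |R|=0.45038 <1
  x=-1.522: |R|=0.16682 <1
  x=-3.702: |R|=1.12710 >1
  x=-3.574: |R|=1.08421 >1
Stable set (-3.3333, 0).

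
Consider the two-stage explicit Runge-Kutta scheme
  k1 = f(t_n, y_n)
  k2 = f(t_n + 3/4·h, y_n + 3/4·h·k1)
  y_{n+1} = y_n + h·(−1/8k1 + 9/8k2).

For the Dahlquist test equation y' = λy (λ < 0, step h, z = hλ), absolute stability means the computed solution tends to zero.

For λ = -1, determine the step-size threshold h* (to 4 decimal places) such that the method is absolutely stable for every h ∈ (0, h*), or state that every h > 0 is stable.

With y'=λy (z=hλ):
  k1=λy_n ⇒ h·k1=z·y_n;  k2=λ(1+3/4z)y_n ⇒ h·k2=z(1+3/4z)y_n
  y_{n+1}/y_n = 1 − 1/8z + 9/8z(1+3/4z) = 1 + z + 27/32z²
  ⇒ R(z) = 1 + z + 27/32z².

Find x<0 with |R(x)|<1.
x=-1.13: |R|=0.9474
R=1: x+27/32x²=0 ⇒ x=−32/27=-1.1852; min R=1−1/(4·27/32)=0.7037>−1
Confirm numerically:
  x=-0.972: |R|=0.82516 <1
  x=-0.938: |R|=0.80437 <1
  x=-0.701: |R|=0.71362 <1
  x=-0.638: |R|=0.70544 <1
  x=-1.382: |R|=1.22950 >1
  x=-1.272: |R|=1.09317 >1
Interval (-1.1852, 0).

(-1.1852,0); λ=-1 ⇒ h* = (32/27)/1 = 1.1852.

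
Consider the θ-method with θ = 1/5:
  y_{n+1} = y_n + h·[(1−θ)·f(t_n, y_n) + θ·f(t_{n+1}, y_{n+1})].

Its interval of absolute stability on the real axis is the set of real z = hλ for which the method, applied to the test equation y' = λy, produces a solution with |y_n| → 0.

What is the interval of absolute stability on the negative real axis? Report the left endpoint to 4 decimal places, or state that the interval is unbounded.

Test eqn y'=λy, z=hλ:
  y_{n+1} = y_n + z·[4/5·y_n + 1/5·y_{n+1}] ⇒ (1 − 1/5z)y_{n+1} = (1 + 4/5z)y_n
  Hence R(z) = (1 + 4/5z)/(1 − 1/5z).

Find x<0 with |R(x)|<1.
x=-0.81: |R|=0.3029
R=−1: 1+4/5x = −1+1/5x ⇒ -3/5x=2 ⇒ x=2/(-3/5)=-3.3333
Confirm numerically:
  x=-2.405: |R|=0.62390 <1
  x=-2.182: |R|=0.51908 <1
  x=-1.933: |R|=0.39406 <1
  x=-3.785: |R|=1.15424 >1
  x=-3.447: |R|=1.04037 >1
So |R|<1 on (-3.3333, 0).

(-3.3333, 0).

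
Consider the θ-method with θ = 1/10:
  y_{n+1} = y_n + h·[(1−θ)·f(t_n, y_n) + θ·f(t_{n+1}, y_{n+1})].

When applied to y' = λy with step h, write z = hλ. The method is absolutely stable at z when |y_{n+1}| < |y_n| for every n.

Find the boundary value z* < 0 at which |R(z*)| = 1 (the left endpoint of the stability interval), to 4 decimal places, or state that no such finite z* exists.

Set f=λy, z=hλ:
  y_{n+1} = y_n + z·[9/10·y_n + 1/10·y_{n+1}] ⇒ (1 − 1/10z)y_{n+1} = (1 + 9/10z)y_n
  so R(z) = (1 + 9/10z)/(1 − 1/10z).

Boundary: |R(x)|=1, x<0.
x=-1.23: |R|=0.0953
R=−1: 1+9/10x = −1+1/10x ⇒ -4/5x=2 ⇒ x=2/(-4/5)=-2.5000
Confirm numerically:
  x=-2.148: |R|=0.76819 <1
  x=-1.458: |R|=0.27247 <1
  x=-1.025: |R|=0.07029 <1
  x=-2.888: |R|=1.24084 >1
  x=-2.883: |R|=1.23783 >1
Stable set (-2.5000, 0).

left endpoint -2.5000.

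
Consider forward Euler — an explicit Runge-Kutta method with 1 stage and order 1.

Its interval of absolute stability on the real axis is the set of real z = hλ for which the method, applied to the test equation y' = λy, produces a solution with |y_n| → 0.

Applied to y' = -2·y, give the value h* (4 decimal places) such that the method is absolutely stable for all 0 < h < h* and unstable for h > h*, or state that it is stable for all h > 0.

Set f=λy, z=hλ:
  order 1, 1-stage ⇒ R(z)=1+z
  (e.g. R(-0.52)=0.48000, |R|=0.48000)

Solve |R(x)|<1 on ℝ⁻.
x=-0.52: |R|=0.4800
|R(-2.1)|=1.1000 |R(-1.68)|=0.6800 |R(-1.36)|=0.3600
Bisect:
  x_lo=-2.6928 |R|=1.6928  x_hi=-0.2163 |R|=0.7837
  mid=-1.45455 |R|=0.45455 →hi
  mid=-2.07367 |R|=1.07367 →lo
  mid=-1.76411 |R|=0.76411 →hi
  mid=-1.91889 |R|=0.91889 →hi
  mid=-1.99628 |R|=0.99628 →hi
  mid=-2.03498 |R|=1.03498 →lo
  mid=-2.01563 |R|=1.01563 →lo
  mid=-2.00596 |R|=1.00596 →lo
  mid=-2.00112 |R|=1.00112 →lo
  ...
  [-2.00006,-1.99991] ⇒ x*=-2.0000
Stable set (-2.0000, 0).

(-2.0000,0); λ=-2 ⇒ h* = 1.0000.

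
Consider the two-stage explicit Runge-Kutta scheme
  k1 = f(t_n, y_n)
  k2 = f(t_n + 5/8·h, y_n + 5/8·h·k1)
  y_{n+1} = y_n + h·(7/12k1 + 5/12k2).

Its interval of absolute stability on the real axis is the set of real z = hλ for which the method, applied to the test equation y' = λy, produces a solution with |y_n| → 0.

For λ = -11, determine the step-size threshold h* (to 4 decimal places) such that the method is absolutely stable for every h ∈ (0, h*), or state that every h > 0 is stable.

Set f=λy, z=hλ:
  k1=λy_n ⇒ h·k1=z·y_n;  k2=λ(1+5/8z)y_n ⇒ h·k2=z(1+5/8z)y_n
  y_{n+1}/y_n = 1 + 7/12z + 5/12z(1+5/8z) = 1 + z + 25/96z²
  R(z) = 1 + z + 25/96z².

Boundary: |R(x)|=1, x<0.
x=-0.54: |R|=0.5359
R=1: x+25/96x²=0 ⇒ x=−96/25=-3.8400; min R=1−1/(4·25/96)=0.0400>−1
Confirm numerically:
  x=-3.680: |R|=0.84667 <1
  x=-2.845: |R|=0.26282 <1
  x=-2.798: |R|=0.24075 <1
  x=-4.356: |R|=1.58534 >1
  x=-4.349: |R|=1.57647 >1
  x=-4.168: |R|=1.35602 >1
Interval (-3.8400, 0).

(-3.8400,0); λ=-11 ⇒ h* = (96/25)/11 = 0.3491.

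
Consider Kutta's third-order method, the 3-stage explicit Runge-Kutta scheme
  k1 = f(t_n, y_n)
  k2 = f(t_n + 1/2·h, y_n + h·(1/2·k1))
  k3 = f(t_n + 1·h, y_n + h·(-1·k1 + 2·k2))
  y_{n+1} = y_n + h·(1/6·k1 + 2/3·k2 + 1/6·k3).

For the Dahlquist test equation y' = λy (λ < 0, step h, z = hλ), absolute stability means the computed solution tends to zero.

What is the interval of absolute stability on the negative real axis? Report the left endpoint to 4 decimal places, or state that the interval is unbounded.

(-2.5127, 0).

With y'=λy (z=hλ):
  order 3, 3-stage ⇒ R(z)=1+z+z^2/2+z^3/6
  (e.g. R(-0.95)=0.35835, |R|=0.35835)

Solve |R(x)|<1 on ℝ⁻.
x=-0.95: |R|=0.3584
|R(-2.81)|=1.5600 |R(-1.62)|=0.0164 |R(-1.11)|=0.2781
Bisect:
  x_lo=-3.3190 |R|=2.9047  x_hi=-0.3139 |R|=0.7302
  mid=-1.81643 |R|=0.16558 →hi
  mid=-2.56771 |R|=1.09269 →lo
  mid=-2.19207 |R|=0.54503 →hi
  mid=-2.37989 |R|=0.79452 →hi
  mid=-2.47380 |R|=0.93711 →hi
  mid=-2.52076 |R|=1.01322 →lo
  mid=-2.49728 |R|=0.97475 →hi
  mid=-2.50902 |R|=0.99388 →hi
  ...
  [-2.51287,-2.51269] ⇒ x*=-2.5127
Stable set (-2.5127, 0).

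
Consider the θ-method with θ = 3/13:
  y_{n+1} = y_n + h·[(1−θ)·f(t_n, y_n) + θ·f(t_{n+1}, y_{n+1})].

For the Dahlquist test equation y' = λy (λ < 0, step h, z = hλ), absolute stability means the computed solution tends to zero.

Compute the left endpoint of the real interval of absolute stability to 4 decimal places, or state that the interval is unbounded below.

With y'=λy (z=hλ):
  y_{n+1} = y_n + z·[10/13·y_n + 3/13·y_{n+1}] ⇒ (1 − 3/13z)y_{n+1} = (1 + 10/13z)y_n
  so R(z) = (1 + 10/13z)/(1 − 3/13z).

Need |R(x)|<1, x<0.
x=-0.53: |R|=0.5278
R=−1: 1+10/13x = −1+3/13x ⇒ -7/13x=2 ⇒ x=2/(-7/13)=-3.7143
Confirm numerically:
  x=-3.663: |R|=0.98503 <1
  x=-3.612: |R|=0.96996 <1
  x=-3.393: |R|=0.90297 <1
  x=-2.905: |R|=0.73912 <1
  x=-4.209: |R|=1.13513 >1
  x=-3.996: |R|=1.07892 >1
So |R|<1 on (-3.7143, 0).

left endpoint -3.7143.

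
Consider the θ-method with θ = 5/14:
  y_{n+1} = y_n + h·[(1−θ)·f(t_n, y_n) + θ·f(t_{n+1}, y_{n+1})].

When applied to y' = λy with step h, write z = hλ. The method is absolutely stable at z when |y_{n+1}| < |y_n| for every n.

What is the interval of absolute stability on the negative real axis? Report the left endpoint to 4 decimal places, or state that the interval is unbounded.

(-7.0000, 0).

With y'=λy (z=hλ):
  y_{n+1} = y_n + z·[9/14·y_n + 5/14·y_{n+1}] ⇒ (1 − 5/14z)y_{n+1} = (1 + 9/14z)y_n
  Hence R(z) = (1 + 9/14z)/(1 − 5/14z).

Find x<0 with |R(x)|<1.
x=-1.78: |R|=0.0882
R=−1: 1+9/14x = −1+5/14x ⇒ -2/7x=2 ⇒ x=2/(-2/7)=-7.0000
Confirm numerically:
  x=-4.928: |R|=0.78551 <1
  x=-4.490: |R|=0.72455 <1
  x=-4.421: |R|=0.71428 <1
  x=-3.706: |R|=0.59496 <1
  x=-7.141: |R|=1.01135 >1
  x=-7.057: |R|=1.00463 >1
Interval (-7.0000, 0).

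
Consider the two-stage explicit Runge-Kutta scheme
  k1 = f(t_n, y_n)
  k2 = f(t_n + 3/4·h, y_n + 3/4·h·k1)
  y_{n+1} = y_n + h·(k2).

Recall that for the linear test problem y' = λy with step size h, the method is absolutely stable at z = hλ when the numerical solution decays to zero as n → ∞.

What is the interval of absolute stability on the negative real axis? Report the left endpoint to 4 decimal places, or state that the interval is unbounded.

Set f=λy, z=hλ:
  k1=λy_n ⇒ h·k1=z·y_n;  k2=λ(1+3/4z)y_n ⇒ h·k2=z(1+3/4z)y_n
  y_{n+1}/y_n = 1 + z(1+3/4z) = 1 + z + 3/4z²
  Hence R(z) = 1 + z + 3/4z².

Boundary: |R(x)|=1, x<0.
x=-0.62: |R|=0.6683
R=1: x+3/4x²=0 ⇒ x=−4/3=-1.3333; min R=1−1/(4·3/4)=0.6667>−1
Confirm numerically:
  x=-1.006: |R|=0.75303 <1
  x=-0.970: |R|=0.73568 <1
  x=-0.948: |R|=0.72603 <1
  x=-0.674: |R|=0.66671 <1
  x=-1.928: |R|=1.85989 >1
  x=-1.500: |R|=1.18750 >1
Stable set (-1.3333, 0).

z∈(-1.3333,0).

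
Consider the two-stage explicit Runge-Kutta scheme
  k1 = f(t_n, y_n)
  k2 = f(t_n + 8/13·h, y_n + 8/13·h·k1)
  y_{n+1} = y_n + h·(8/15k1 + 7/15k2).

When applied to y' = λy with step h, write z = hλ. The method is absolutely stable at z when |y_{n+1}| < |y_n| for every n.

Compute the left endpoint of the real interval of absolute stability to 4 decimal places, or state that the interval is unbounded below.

z* = -3.4821.

Set f=λy, z=hλ:
  k1=λy_n ⇒ h·k1=z·y_n;  k2=λ(1+8/13z)y_n ⇒ h·k2=z(1+8/13z)y_n
  y_{n+1}/y_n = 1 + 8/15z + 7/15z(1+8/13z) = 1 + z + 56/195z²
  so R(z) = 1 + z + 56/195z².

Find x<0 with |R(x)|<1.
x=-0.38: |R|=0.6615
R=1: x+56/195x²=0 ⇒ x=−195/56=-3.4821; min R=1−1/(4·56/195)=0.1295>−1
Confirm numerically:
  x=-3.265: |R|=0.79640 <1
  x=-2.060: |R|=0.15867 <1
  x=-1.987: |R|=0.14683 <1
  x=-4.051: |R|=1.66179 >1
  x=-4.005: |R|=1.60137 >1
  x=-3.884: |R|=1.44823 >1
Stable set (-3.4821, 0).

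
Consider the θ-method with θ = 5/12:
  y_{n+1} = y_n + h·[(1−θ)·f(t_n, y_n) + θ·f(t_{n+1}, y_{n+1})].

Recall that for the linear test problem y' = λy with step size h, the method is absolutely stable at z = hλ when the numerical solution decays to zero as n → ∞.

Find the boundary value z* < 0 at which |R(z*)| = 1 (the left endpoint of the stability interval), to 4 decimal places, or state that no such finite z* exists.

Test eqn y'=λy, z=hλ:
  y_{n+1} = y_n + z·[7/12·y_n + 5/12·y_{n+1}] ⇒ (1 − 5/12z)y_{n+1} = (1 + 7/12z)y_n
  so R(z) = (1 + 7/12z)/(1 − 5/12z).

Solve |R(x)|<1 on ℝ⁻.
x=-1: |R|=0.2941
R=−1: 1+7/12x = −1+5/12x ⇒ -1/6x=2 ⇒ x=2/(-1/6)=-12.0000
Confirm numerically:
  x=-9.724: |R|=0.92491 <1
  x=-8.641: |R|=0.87831 <1
  x=-5.808: |R|=0.69825 <1
  x=-5.755: |R|=0.69368 <1
  x=-12.126: |R|=1.00347 >1
  x=-12.085: |R|=1.00235 >1
Stable set (-12.0000, 0).

z* = -12.0000.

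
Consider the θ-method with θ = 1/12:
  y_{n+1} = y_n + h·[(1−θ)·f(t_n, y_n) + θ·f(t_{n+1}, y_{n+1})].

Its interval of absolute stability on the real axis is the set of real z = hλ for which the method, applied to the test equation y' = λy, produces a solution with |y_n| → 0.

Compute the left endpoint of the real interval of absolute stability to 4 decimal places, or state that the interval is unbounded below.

left endpoint -2.4000.

On y'=λy, z=hλ:
  y_{n+1} = y_n + z·[11/12·y_n + 1/12·y_{n+1}] ⇒ (1 − 1/12z)y_{n+1} = (1 + 11/12z)y_n
  R(z) = (1 + 11/12z)/(1 − 1/12z).

Boundary: |R(x)|=1, x<0.
x=-1.06: |R|=0.0260
R=−1: 1+11/12x = −1+1/12x ⇒ -5/6x=2 ⇒ x=2/(-5/6)=-2.4000
Confirm numerically:
  x=-2.316: |R|=0.94132 <1
  x=-1.257: |R|=0.13781 <1
  x=-1.193: |R|=0.08512 <1
  x=-1.166: |R|=0.06274 <1
  x=-2.756: |R|=1.24126 >1
  x=-2.607: |R|=1.14171 >1
Stable set (-2.4000, 0).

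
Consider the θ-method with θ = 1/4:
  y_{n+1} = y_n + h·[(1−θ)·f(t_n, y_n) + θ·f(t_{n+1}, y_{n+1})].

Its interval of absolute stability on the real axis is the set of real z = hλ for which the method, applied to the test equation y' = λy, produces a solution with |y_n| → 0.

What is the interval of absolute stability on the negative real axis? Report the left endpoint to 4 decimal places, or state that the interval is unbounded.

On y'=λy, z=hλ:
  y_{n+1} = y_n + z·[3/4·y_n + 1/4·y_{n+1}] ⇒ (1 − 1/4z)y_{n+1} = (1 + 3/4z)y_n
  Hence R(z) = (1 + 3/4z)/(1 − 1/4z).

Find x<0 with |R(x)|<1.
x=-0.83: |R|=0.3126
R=−1: 1+3/4x = −1+1/4x ⇒ -1/2x=2 ⇒ x=2/(-1/2)=-4.0000
Confirm numerically:
  x=-3.005: |R|=0.71592 <1
  x=-2.441: |R|=0.51591 <1
  x=-2.149: |R|=0.39795 <1
  x=-2.146: |R|=0.39668 <1
  x=-4.598: |R|=1.13910 >1
  x=-4.355: |R|=1.08498 >1
  x=-4.232: |R|=1.05637 >1
So |R|<1 on (-4.0000, 0).

z∈(-4.0000,0).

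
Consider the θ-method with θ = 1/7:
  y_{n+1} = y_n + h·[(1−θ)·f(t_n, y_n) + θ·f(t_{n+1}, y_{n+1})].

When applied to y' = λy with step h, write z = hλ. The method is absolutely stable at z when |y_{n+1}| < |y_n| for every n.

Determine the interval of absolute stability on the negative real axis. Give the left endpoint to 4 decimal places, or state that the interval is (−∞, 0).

With y'=λy (z=hλ):
  y_{n+1} = y_n + z·[6/7·y_n + 1/7·y_{n+1}] ⇒ (1 − 1/7z)y_{n+1} = (1 + 6/7z)y_n
  ⇒ R(z) = (1 + 6/7z)/(1 − 1/7z).

Solve |R(x)|<1 on ℝ⁻.
x=-1.76: |R|=0.4064
R=−1: 1+6/7x = −1+1/7x ⇒ -5/7x=2 ⇒ x=2/(-5/7)=-2.8000
Confirm numerically:
  x=-2.735: |R|=0.96662 <1
  x=-1.904: |R|=0.49686 <1
  x=-1.290: |R|=0.08926 <1
  x=-3.241: |R|=1.21531 >1
  x=-2.971: |R|=1.08575 >1
  x=-2.874: |R|=1.03747 >1
Interval (-2.8000, 0).

(-2.8000, 0).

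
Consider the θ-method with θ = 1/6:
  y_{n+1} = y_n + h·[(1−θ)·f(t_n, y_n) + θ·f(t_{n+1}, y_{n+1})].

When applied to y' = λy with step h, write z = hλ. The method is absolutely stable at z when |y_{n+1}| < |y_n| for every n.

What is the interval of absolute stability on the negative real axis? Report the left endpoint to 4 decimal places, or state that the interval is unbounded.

Test eqn y'=λy, z=hλ:
  y_{n+1} = y_n + z·[5/6·y_n + 1/6·y_{n+1}] ⇒ (1 − 1/6z)y_{n+1} = (1 + 5/6z)y_n
  ⇒ R(z) = (1 + 5/6z)/(1 − 1/6z).

Solve |R(x)|<1 on ℝ⁻.
x=-1.03: |R|=0.1209
R=−1: 1+5/6x = −1+1/6x ⇒ -2/3x=2 ⇒ x=2/(-2/3)=-3.0000
Confirm numerically:
  x=-2.549: |R|=0.78898 <1
  x=-1.738: |R|=0.34764 <1
  x=-1.628: |R|=0.28055 <1
  x=-3.533: |R|=1.22364 >1
  x=-3.376: |R|=1.16041 >1
Stable set (-3.0000, 0).

z∈(-3.0000,0).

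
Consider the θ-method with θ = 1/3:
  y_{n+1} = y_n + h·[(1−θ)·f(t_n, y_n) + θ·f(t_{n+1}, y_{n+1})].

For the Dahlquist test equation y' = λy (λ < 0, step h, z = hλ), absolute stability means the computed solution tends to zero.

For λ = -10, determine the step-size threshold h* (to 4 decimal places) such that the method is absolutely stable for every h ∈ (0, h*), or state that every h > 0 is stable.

On y'=λy, z=hλ:
  y_{n+1} = y_n + z·[2/3·y_n + 1/3·y_{n+1}] ⇒ (1 − 1/3z)y_{n+1} = (1 + 2/3z)y_n
  so R(z) = (1 + 2/3z)/(1 − 1/3z).

Boundary: |R(x)|=1, x<0.
x=-1.4: |R|=0.0455
R=−1: 1+2/3x = −1+1/3x ⇒ -1/3x=2 ⇒ x=2/(-1/3)=-6.0000
Confirm numerically:
  x=-5.827: |R|=0.98040 <1
  x=-5.151: |R|=0.89584 <1
  x=-4.937: |R|=0.86607 <1
  x=-4.558: |R|=0.80921 <1
  x=-6.333: |R|=1.03568 >1
  x=-6.283: |R|=1.03049 >1
  x=-6.213: |R|=1.02312 >1
Interval (-6.0000, 0).

(-6.0000,0); λ=-10 ⇒ h* = (6)/10 = 0.6000.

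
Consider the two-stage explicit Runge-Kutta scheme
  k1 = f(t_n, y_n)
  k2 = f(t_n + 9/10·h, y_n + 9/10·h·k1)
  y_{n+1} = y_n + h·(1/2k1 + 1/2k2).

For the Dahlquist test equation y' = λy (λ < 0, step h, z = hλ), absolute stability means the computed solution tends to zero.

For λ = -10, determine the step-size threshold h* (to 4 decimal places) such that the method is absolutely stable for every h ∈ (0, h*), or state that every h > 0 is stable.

On y'=λy, z=hλ:
  k1=λy_n ⇒ h·k1=z·y_n;  k2=λ(1+9/10z)y_n ⇒ h·k2=z(1+9/10z)y_n
  y_{n+1}/y_n = 1 + 1/2z + 1/2z(1+9/10z) = 1 + z + 9/20z²
  ⇒ R(z) = 1 + z + 9/20z².

Solve |R(x)|<1 on ℝ⁻.
x=-1.36: |R|=0.4723
R=1: x+9/20x²=0 ⇒ x=−20/9=-2.2222; min R=1−1/(4·9/20)=0.4444>−1
Confirm numerically:
  x=-2.010: |R|=0.80804 <1
  x=-1.790: |R|=0.65185 <1
  x=-1.701: |R|=0.60103 <1
  x=-0.970: |R|=0.45341 <1
  x=-2.715: |R|=1.60205 >1
  x=-2.588: |R|=1.42598 >1
So |R|<1 on (-2.2222, 0).

(-2.2222,0); λ=-10 ⇒ h* = (20/9)/10 = 0.2222.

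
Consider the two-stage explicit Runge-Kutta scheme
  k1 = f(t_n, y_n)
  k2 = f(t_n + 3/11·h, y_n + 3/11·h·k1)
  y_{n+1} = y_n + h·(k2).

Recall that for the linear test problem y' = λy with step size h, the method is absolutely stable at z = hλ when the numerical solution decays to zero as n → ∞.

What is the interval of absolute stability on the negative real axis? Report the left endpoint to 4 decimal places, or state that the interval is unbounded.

On y'=λy, z=hλ:
  k1=λy_n ⇒ h·k1=z·y_n;  k2=λ(1+3/11z)y_n ⇒ h·k2=z(1+3/11z)y_n
  y_{n+1}/y_n = 1 + z(1+3/11z) = 1 + z + 3/11z²
  Hence R(z) = 1 + z + 3/11z².

Solve |R(x)|<1 on ℝ⁻.
x=-0.83: |R|=0.3579
R=1: x+3/11x²=0 ⇒ x=−11/3=-3.6667; min R=1−1/(4·3/11)=0.0833>−1
Confirm numerically:
  x=-3.248: |R|=0.62914 <1
  x=-3.081: |R|=0.50788 <1
  x=-3.071: |R|=0.50110 <1
  x=-4.170: |R|=1.57243 >1
  x=-3.857: |R|=1.20021 >1
  x=-3.843: |R|=1.18481 >1
Stable set (-3.6667, 0).

(-3.6667, 0).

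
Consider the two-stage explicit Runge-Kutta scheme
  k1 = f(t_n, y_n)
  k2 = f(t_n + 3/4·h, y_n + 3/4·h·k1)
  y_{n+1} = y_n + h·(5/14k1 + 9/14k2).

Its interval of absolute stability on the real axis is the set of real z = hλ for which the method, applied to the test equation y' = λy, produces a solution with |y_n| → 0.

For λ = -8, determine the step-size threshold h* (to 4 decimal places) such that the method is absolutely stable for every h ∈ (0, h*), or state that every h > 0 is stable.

Test eqn y'=λy, z=hλ:
  k1=λy_n ⇒ h·k1=z·y_n;  k2=λ(1+3/4z)y_n ⇒ h·k2=z(1+3/4z)y_n
  y_{n+1}/y_n = 1 + 5/14z + 9/14z(1+3/4z) = 1 + z + 27/56z²
  Hence R(z) = 1 + z + 27/56z².

Solve |R(x)|<1 on ℝ⁻.
x=-1.34: |R|=0.5257
R=1: x+27/56x²=0 ⇒ x=−56/27=-2.0741; min R=1−1/(4·27/56)=0.4815>−1
Confirm numerically:
  x=-1.915: |R|=0.85313 <1
  x=-1.539: |R|=0.60297 <1
  x=-1.076: |R|=0.48221 <1
  x=-1.003: |R|=0.48204 <1
  x=-2.357: |R|=1.32152 >1
  x=-2.161: |R|=1.09057 >1
Stable set (-2.0741, 0).

(-2.0741,0); λ=-8 ⇒ h* = (56/27)/8 = 0.2593.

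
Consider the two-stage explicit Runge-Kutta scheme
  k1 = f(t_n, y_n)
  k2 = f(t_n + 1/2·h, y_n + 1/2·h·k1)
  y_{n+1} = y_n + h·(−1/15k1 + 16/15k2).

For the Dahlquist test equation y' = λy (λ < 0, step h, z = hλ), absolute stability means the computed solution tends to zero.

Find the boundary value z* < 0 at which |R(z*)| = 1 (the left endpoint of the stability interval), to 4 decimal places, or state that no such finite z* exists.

Test eqn y'=λy, z=hλ:
  k1=λy_n ⇒ h·k1=z·y_n;  k2=λ(1+1/2z)y_n ⇒ h·k2=z(1+1/2z)y_n
  y_{n+1}/y_n = 1 − 1/15z + 16/15z(1+1/2z) = 1 + z + 8/15z²
  ⇒ R(z) = 1 + z + 8/15z².

Need |R(x)|<1, x<0.
x=-0.49: |R|=0.6381
R=1: x+8/15x²=0 ⇒ x=−15/8=-1.8750; min R=1−1/(4·8/15)=0.5312>−1
Confirm numerically:
  x=-1.567: |R|=0.74259 <1
  x=-1.469: |R|=0.68191 <1
  x=-1.130: |R|=0.55101 <1
  x=-2.156: |R|=1.32311 >1
  x=-2.070: |R|=1.21528 >1
So |R|<1 on (-1.8750, 0).

z* = -1.8750.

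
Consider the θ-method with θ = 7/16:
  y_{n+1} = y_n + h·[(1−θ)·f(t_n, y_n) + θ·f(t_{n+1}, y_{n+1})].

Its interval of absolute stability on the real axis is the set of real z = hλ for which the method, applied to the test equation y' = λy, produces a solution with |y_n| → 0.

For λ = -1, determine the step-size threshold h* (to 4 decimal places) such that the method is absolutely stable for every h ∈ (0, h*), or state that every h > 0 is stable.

(-16.0000,0); λ=-1 ⇒ h* = (16)/1 = 16.0000.

With y'=λy (z=hλ):
  y_{n+1} = y_n + z·[9/16·y_n + 7/16·y_{n+1}] ⇒ (1 − 7/16z)y_{n+1} = (1 + 9/16z)y_n
  Hence R(z) = (1 + 9/16z)/(1 − 7/16z).

Need |R(x)|<1, x<0.
x=-0.4: |R|=0.6596
R=−1: 1+9/16x = −1+7/16x ⇒ -1/8x=2 ⇒ x=2/(-1/8)=-16.0000
Confirm numerically:
  x=-11.586: |R|=0.90909 <1
  x=-9.400: |R|=0.83863 <1
  x=-8.369: |R|=0.79537 <1
  x=-7.082: |R|=0.72800 <1
  x=-16.511: |R|=1.00777 >1
  x=-16.249: |R|=1.00384 >1
Interval (-16.0000, 0).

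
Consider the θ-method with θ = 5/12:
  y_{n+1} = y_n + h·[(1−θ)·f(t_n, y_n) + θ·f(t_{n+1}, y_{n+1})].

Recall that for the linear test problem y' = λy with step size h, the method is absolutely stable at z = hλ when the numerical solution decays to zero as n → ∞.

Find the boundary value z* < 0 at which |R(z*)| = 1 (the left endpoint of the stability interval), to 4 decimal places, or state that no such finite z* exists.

left endpoint -12.0000.

Test eqn y'=λy, z=hλ:
  y_{n+1} = y_n + z·[7/12·y_n + 5/12·y_{n+1}] ⇒ (1 − 5/12z)y_{n+1} = (1 + 7/12z)y_n
  Hence R(z) = (1 + 7/12z)/(1 − 5/12z).

Boundary: |R(x)|=1, x<0.
x=-1.79: |R|=0.0253
R=−1: 1+7/12x = −1+5/12x ⇒ -1/6x=2 ⇒ x=2/(-1/6)=-12.0000
Confirm numerically:
  x=-8.974: |R|=0.89358 <1
  x=-7.842: |R|=0.83761 <1
  x=-5.541: |R|=0.67465 <1
  x=-12.147: |R|=1.00404 >1
  x=-12.135: |R|=1.00372 >1
So |R|<1 on (-12.0000, 0).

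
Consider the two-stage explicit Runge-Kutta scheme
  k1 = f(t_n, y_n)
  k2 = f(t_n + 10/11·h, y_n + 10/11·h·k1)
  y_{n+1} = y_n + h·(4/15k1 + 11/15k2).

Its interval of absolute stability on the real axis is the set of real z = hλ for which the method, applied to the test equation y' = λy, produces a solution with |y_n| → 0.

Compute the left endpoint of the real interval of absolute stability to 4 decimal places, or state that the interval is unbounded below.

On y'=λy, z=hλ:
  k1=λy_n ⇒ h·k1=z·y_n;  k2=λ(1+10/11z)y_n ⇒ h·k2=z(1+10/11z)y_n
  y_{n+1}/y_n = 1 + 4/15z + 11/15z(1+10/11z) = 1 + z + 2/3z²
  ⇒ R(z) = 1 + z + 2/3z².

Boundary: |R(x)|=1, x<0.
x=-1.06: |R|=0.6891
R=1: x+2/3x²=0 ⇒ x=−3/2=-1.5000; min R=1−1/(4·2/3)=0.6250>−1
Confirm numerically:
  x=-1.232: |R|=0.77988 <1
  x=-1.072: |R|=0.69412 <1
  x=-0.625: |R|=0.63542 <1
  x=-2.072: |R|=1.79012 >1
  x=-2.031: |R|=1.71897 >1
  x=-1.805: |R|=1.36702 >1
Interval (-1.5000, 0).

z* = -1.5000.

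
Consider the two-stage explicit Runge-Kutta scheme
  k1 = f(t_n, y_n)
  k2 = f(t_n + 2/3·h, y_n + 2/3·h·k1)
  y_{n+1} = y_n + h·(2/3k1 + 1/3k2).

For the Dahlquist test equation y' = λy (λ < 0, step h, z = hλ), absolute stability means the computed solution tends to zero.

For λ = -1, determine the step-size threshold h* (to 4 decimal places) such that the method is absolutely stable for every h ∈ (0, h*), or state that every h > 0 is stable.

(-4.5000,0); λ=-1 ⇒ h* = (9/2)/1 = 4.5000.

Test eqn y'=λy, z=hλ:
  k1=λy_n ⇒ h·k1=z·y_n;  k2=λ(1+2/3z)y_n ⇒ h·k2=z(1+2/3z)y_n
  y_{n+1}/y_n = 1 + 2/3z + 1/3z(1+2/3z) = 1 + z + 2/9z²
  Hence R(z) = 1 + z + 2/9z².

Need |R(x)|<1, x<0.
x=-1.51: |R|=0.0033
R=1: x+2/9x²=0 ⇒ x=−9/2=-4.5000; min R=1−1/(4·2/9)=-0.1250>−1
Confirm numerically:
  x=-4.127: |R|=0.65792 <1
  x=-2.952: |R|=0.01549 <1
  x=-1.871: |R|=0.09308 <1
  x=-4.992: |R|=1.54579 >1
  x=-4.742: |R|=1.25501 >1
Interval (-4.5000, 0).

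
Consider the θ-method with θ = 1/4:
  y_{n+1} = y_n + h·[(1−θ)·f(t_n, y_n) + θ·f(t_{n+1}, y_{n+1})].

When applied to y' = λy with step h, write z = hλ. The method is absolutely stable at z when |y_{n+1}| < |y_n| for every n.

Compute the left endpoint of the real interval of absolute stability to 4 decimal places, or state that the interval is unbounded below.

left endpoint -4.0000.

On y'=λy, z=hλ:
  y_{n+1} = y_n + z·[3/4·y_n + 1/4·y_{n+1}] ⇒ (1 − 1/4z)y_{n+1} = (1 + 3/4z)y_n
  ⇒ R(z) = (1 + 3/4z)/(1 − 1/4z).

Boundary: |R(x)|=1, x<0.
x=-0.74: |R|=0.3755
R=−1: 1+3/4x = −1+1/4x ⇒ -1/2x=2 ⇒ x=2/(-1/2)=-4.0000
Confirm numerically:
  x=-3.651: |R|=0.90877 <1
  x=-3.295: |R|=0.80672 <1
  x=-3.012: |R|=0.71820 <1
  x=-2.541: |R|=0.55389 <1
  x=-4.542: |R|=1.12690 >1
  x=-4.022: |R|=1.00548 >1
Stable set (-4.0000, 0).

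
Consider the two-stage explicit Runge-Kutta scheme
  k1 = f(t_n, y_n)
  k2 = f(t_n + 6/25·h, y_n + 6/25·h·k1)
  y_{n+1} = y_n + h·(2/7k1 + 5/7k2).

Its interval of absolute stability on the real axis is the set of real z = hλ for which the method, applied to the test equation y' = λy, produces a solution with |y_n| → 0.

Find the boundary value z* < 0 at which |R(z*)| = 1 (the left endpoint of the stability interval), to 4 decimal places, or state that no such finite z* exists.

On y'=λy, z=hλ:
  k1=λy_n ⇒ h·k1=z·y_n;  k2=λ(1+6/25z)y_n ⇒ h·k2=z(1+6/25z)y_n
  y_{n+1}/y_n = 1 + 2/7z + 5/7z(1+6/25z) = 1 + z + 6/35z²
  Hence R(z) = 1 + z + 6/35z².

Find x<0 with |R(x)|<1.
x=-1.46: |R|=0.0946
R=1: x+6/35x²=0 ⇒ x=−35/6=-5.8333; min R=1−1/(4·6/35)=-0.4583>−1
Confirm numerically:
  x=-5.303: |R|=0.51788 <1
  x=-3.949: |R|=0.27564 <1
  x=-2.934: |R|=0.45828 <1
  x=-6.307: |R|=1.51213 >1
  x=-6.245: |R|=1.44072 >1
  x=-5.865: |R|=1.03184 >1
Stable set (-5.8333, 0).

left endpoint -5.8333.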